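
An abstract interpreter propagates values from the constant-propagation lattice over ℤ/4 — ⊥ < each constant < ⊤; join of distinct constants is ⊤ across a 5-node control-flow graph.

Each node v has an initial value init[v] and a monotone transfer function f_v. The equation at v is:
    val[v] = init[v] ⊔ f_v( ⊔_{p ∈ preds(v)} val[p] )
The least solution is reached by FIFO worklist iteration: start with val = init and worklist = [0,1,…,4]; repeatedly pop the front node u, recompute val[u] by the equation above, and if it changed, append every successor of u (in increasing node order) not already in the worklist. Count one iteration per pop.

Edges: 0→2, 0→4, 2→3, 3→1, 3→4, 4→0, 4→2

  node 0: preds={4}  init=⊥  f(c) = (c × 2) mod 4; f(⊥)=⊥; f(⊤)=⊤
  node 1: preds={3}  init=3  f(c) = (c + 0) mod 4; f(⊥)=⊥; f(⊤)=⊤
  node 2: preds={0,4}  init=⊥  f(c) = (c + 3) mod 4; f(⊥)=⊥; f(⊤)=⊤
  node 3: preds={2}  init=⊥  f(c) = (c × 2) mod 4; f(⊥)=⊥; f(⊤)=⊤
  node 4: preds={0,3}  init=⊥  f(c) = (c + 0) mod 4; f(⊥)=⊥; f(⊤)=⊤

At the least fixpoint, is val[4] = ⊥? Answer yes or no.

yes

Iteration log — 5 steps:
  step 1. node 0  ⊔preds=⊥  new=⊥  stable
  step 2. node 1  ⊔preds=⊥  new=3  stable
  step 3. node 2  ⊔preds=⊥  new=⊥  stable
  step 4. node 3  ⊔preds=⊥  new=⊥  stable
  step 5. node 4  ⊔preds=⊥  new=⊥  stable

Least fixpoint reached:
  node 0: ⊥
  node 1: 3
  node 2: ⊥
  node 3: ⊥
  node 4: ⊥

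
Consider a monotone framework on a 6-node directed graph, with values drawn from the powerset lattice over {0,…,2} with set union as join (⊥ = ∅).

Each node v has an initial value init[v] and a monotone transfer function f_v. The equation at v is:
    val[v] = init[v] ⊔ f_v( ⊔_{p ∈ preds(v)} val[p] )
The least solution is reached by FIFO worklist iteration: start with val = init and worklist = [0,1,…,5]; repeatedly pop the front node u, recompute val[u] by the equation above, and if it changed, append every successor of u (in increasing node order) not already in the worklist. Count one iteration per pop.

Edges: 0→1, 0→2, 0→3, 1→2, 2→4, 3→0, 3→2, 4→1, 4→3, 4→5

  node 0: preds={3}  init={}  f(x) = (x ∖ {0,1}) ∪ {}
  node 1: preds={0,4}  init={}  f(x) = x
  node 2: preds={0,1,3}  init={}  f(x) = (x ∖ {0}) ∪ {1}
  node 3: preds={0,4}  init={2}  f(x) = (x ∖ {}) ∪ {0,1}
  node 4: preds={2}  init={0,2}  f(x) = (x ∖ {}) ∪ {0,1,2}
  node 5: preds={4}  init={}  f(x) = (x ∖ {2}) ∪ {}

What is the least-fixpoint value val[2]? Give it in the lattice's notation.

{1,2}

Trace (11 dequeues):
  [1] u=0 | in {2} | out {2} | prev {} | push {}
  [2] u=1 | in {0,2} | out {0,2} | prev {} | push {}
  [3] u=2 | in {0,2} | out {1,2} | prev {} | push {}
  [4] u=3 | in {0,2} | out {0,1,2} | prev {2} | push {0,2}
  [5] u=4 | in {1,2} | out {0,1,2} | prev {0,2} | push {1,3}
  [6] u=5 | in {0,1,2} | out {0,1} | prev {} | push {}
  [7] u=0 | in {0,1,2} | out {2} | ==
  [8] u=2 | in {0,1,2} | out {1,2} | ==
  [9] u=1 | in {0,1,2} | out {0,1,2} | prev {0,2} | push {2}
  [10] u=3 | in {0,1,2} | out {0,1,2} | ==
  [11] u=2 | in {0,1,2} | out {1,2} | ==

Converged values:
  [0] {2}
  [1] {0,1,2}
  [2] {1,2}
  [3] {0,1,2}
  [4] {0,1,2}
  [5] {0,1}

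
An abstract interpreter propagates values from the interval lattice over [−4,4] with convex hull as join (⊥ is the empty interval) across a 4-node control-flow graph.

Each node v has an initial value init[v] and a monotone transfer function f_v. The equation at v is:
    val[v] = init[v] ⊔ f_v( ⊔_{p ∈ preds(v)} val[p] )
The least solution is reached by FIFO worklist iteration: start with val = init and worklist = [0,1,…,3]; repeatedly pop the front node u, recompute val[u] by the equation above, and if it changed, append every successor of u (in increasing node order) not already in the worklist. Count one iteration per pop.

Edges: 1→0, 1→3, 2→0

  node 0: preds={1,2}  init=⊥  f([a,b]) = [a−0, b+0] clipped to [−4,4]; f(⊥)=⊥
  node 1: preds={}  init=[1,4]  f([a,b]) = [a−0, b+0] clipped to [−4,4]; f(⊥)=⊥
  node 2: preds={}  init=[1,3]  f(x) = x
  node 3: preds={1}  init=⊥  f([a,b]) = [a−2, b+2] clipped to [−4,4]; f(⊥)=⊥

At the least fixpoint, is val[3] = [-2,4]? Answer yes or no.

Iteration log — 4 steps:
  step 1. node 0  ⊔preds=[1,4]  new=[1,4]  old=⊥  +wl: 
  step 2. node 1  ⊔preds=⊥  new=[1,4]  stable
  step 3. node 2  ⊔preds=⊥  new=[1,3]  stable
  step 4. node 3  ⊔preds=[1,4]  new=[-1,4]  old=⊥  +wl: 

Least fixpoint reached:
  node 0: [1,4]
  node 1: [1,4]
  node 2: [1,3]
  node 3: [-1,4]

no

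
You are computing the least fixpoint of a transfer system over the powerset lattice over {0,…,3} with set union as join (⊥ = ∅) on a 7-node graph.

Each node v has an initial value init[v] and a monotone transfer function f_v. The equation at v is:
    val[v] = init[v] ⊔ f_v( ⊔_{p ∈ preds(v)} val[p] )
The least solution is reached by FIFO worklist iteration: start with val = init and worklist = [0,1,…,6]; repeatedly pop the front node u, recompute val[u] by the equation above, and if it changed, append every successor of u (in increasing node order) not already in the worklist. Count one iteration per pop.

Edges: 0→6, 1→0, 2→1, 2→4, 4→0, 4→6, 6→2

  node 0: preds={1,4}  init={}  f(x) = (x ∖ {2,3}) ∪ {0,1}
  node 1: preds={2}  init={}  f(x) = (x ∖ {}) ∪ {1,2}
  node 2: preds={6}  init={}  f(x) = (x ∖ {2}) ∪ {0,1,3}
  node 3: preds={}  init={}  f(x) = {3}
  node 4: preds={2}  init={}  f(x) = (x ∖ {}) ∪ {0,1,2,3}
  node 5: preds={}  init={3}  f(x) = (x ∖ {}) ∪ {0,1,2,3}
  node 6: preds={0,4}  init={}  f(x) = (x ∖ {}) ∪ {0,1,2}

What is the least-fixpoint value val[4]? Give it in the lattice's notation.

Worklist (11 pops):
  #1 pop 0: in={} → {0,1} (was {}); enqueue []
  #2 pop 1: in={} → {1,2} (was {}); enqueue [0]
  #3 pop 2: in={} → {0,1,3} (was {}); enqueue [1]
  #4 pop 3: in={} → {3} (was {}); enqueue []
  #5 pop 4: in={0,1,3} → {0,1,2,3} (was {}); enqueue []
  #6 pop 5: in={} → {0,1,2,3} (was {3}); enqueue []
  #7 pop 6: in={0,1,2,3} → {0,1,2,3} (was {}); enqueue [2]
  #8 pop 0: in={0,1,2,3} → {0,1} (no change)
  #9 pop 1: in={0,1,3} → {0,1,2,3} (was {1,2}); enqueue [0]
  #10 pop 2: in={0,1,2,3} → {0,1,3} (no change)
  #11 pop 0: in={0,1,2,3} → {0,1} (no change)

Fixpoint:
  val[0] = {0,1}
  val[1] = {0,1,2,3}
  val[2] = {0,1,3}
  val[3] = {3}
  val[4] = {0,1,2,3}
  val[5] = {0,1,2,3}
  val[6] = {0,1,2,3}

{0,1,2,3}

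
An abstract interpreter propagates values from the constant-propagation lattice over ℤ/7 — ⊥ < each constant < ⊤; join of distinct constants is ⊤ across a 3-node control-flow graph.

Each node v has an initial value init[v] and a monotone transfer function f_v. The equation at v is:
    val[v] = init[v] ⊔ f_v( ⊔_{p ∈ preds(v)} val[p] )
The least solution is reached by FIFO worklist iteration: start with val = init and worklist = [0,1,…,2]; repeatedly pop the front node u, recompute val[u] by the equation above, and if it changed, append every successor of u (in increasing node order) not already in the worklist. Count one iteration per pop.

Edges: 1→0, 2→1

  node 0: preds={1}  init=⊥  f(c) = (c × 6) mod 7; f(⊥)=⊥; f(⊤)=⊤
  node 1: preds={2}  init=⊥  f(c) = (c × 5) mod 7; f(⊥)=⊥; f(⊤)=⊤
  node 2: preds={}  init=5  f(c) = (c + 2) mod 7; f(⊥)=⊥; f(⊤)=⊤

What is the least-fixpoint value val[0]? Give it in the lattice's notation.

Trace (4 dequeues):
  [1] u=0 | in ⊥ | out ⊥ | ==
  [2] u=1 | in 5 | out 4 | prev ⊥ | push {0}
  [3] u=2 | in ⊥ | out 5 | ==
  [4] u=0 | in 4 | out 3 | prev ⊥ | push {}

Converged values:
  [0] 3
  [1] 4
  [2] 5

3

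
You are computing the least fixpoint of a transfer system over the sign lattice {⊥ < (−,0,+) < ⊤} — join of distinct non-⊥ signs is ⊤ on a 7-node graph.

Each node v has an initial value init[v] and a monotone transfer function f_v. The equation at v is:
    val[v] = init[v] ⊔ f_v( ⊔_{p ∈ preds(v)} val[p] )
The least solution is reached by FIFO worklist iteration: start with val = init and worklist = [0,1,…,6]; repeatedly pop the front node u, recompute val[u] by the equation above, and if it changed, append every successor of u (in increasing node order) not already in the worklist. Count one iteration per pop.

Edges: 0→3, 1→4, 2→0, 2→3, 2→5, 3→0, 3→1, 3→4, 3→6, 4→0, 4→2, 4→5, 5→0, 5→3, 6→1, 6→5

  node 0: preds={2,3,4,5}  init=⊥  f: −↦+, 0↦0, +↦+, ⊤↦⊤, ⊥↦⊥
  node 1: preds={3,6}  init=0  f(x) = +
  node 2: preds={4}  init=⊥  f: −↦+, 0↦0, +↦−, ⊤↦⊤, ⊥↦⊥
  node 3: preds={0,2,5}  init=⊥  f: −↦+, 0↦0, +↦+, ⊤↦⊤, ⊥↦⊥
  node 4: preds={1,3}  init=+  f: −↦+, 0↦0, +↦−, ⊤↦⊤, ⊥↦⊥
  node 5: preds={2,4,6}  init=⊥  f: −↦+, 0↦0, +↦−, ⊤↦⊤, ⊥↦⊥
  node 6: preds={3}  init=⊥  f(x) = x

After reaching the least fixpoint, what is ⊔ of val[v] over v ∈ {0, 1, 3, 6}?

Iteration log — 13 steps:
  step 1. node 0  ⊔preds=+  new=+  old=⊥  +wl: 
  step 2. node 1  ⊔preds=⊥  new=⊤  old=0  +wl: 
  step 3. node 2  ⊔preds=+  new=−  old=⊥  +wl: 0
  step 4. node 3  ⊔preds=⊤  new=⊤  old=⊥  +wl: 1
  step 5. node 4  ⊔preds=⊤  new=⊤  old=+  +wl: 2
  step 6. node 5  ⊔preds=⊤  new=⊤  old=⊥  +wl: 3
  step 7. node 6  ⊔preds=⊤  new=⊤  old=⊥  +wl: 5
  step 8. node 0  ⊔preds=⊤  new=⊤  old=+  +wl: 
  step 9. node 1  ⊔preds=⊤  new=⊤  stable
  step 10. node 2  ⊔preds=⊤  new=⊤  old=−  +wl: 0
  step 11. node 3  ⊔preds=⊤  new=⊤  stable
  step 12. node 5  ⊔preds=⊤  new=⊤  stable
  step 13. node 0  ⊔preds=⊤  new=⊤  stable

Least fixpoint reached:
  node 0: ⊤
  node 1: ⊤
  node 2: ⊤
  node 3: ⊤
  node 4: ⊤
  node 5: ⊤
  node 6: ⊤

⊤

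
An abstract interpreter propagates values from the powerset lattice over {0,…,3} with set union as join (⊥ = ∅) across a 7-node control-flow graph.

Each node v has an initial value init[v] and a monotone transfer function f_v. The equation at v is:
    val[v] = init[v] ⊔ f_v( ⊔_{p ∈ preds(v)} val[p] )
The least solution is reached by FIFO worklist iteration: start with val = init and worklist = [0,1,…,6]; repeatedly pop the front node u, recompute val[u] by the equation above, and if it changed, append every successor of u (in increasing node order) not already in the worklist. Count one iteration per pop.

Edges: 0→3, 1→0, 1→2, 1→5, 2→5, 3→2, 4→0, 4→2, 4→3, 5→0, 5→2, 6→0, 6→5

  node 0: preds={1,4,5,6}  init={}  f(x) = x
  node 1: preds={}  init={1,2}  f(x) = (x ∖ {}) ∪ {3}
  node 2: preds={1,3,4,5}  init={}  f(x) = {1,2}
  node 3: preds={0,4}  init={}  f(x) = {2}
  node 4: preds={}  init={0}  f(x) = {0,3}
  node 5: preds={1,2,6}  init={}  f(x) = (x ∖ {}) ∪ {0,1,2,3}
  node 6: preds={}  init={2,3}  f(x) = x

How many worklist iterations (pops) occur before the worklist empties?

10

Worklist (10 pops):
  #1 pop 0: in={0,1,2,3} → {0,1,2,3} (was {}); enqueue []
  #2 pop 1: in={} → {1,2,3} (was {1,2}); enqueue [0]
  #3 pop 2: in={0,1,2,3} → {1,2} (was {}); enqueue []
  #4 pop 3: in={0,1,2,3} → {2} (was {}); enqueue [2]
  #5 pop 4: in={} → {0,3} (was {0}); enqueue [3]
  #6 pop 5: in={1,2,3} → {0,1,2,3} (was {}); enqueue []
  #7 pop 6: in={} → {2,3} (no change)
  #8 pop 0: in={0,1,2,3} → {0,1,2,3} (no change)
  #9 pop 2: in={0,1,2,3} → {1,2} (no change)
  #10 pop 3: in={0,1,2,3} → {2} (no change)

Fixpoint:
  val[0] = {0,1,2,3}
  val[1] = {1,2,3}
  val[2] = {1,2}
  val[3] = {2}
  val[4] = {0,3}
  val[5] = {0,1,2,3}
  val[6] = {2,3}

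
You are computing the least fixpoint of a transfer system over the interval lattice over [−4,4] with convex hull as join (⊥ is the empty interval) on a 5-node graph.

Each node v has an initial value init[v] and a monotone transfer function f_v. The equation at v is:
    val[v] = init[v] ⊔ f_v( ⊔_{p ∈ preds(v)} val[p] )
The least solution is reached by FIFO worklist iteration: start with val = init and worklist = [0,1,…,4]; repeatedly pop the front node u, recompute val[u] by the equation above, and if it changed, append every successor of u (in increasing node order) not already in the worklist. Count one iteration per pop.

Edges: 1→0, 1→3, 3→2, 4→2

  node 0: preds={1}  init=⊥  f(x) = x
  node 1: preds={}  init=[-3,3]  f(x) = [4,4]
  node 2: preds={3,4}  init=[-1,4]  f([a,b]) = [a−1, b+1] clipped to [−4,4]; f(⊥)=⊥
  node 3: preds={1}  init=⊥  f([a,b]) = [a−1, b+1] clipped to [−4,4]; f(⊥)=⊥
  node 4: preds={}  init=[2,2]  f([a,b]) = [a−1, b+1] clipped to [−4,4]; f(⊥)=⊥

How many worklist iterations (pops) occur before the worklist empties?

Iteration log — 7 steps:
  step 1. node 0  ⊔preds=[-3,3]  new=[-3,3]  old=⊥  +wl: 
  step 2. node 1  ⊔preds=⊥  new=[-3,4]  old=[-3,3]  +wl: 0
  step 3. node 2  ⊔preds=[2,2]  new=[-1,4]  stable
  step 4. node 3  ⊔preds=[-3,4]  new=[-4,4]  old=⊥  +wl: 2
  step 5. node 4  ⊔preds=⊥  new=[2,2]  stable
  step 6. node 0  ⊔preds=[-3,4]  new=[-3,4]  old=[-3,3]  +wl: 
  step 7. node 2  ⊔preds=[-4,4]  new=[-4,4]  old=[-1,4]  +wl: 

Least fixpoint reached:
  node 0: [-3,4]
  node 1: [-3,4]
  node 2: [-4,4]
  node 3: [-4,4]
  node 4: [2,2]

7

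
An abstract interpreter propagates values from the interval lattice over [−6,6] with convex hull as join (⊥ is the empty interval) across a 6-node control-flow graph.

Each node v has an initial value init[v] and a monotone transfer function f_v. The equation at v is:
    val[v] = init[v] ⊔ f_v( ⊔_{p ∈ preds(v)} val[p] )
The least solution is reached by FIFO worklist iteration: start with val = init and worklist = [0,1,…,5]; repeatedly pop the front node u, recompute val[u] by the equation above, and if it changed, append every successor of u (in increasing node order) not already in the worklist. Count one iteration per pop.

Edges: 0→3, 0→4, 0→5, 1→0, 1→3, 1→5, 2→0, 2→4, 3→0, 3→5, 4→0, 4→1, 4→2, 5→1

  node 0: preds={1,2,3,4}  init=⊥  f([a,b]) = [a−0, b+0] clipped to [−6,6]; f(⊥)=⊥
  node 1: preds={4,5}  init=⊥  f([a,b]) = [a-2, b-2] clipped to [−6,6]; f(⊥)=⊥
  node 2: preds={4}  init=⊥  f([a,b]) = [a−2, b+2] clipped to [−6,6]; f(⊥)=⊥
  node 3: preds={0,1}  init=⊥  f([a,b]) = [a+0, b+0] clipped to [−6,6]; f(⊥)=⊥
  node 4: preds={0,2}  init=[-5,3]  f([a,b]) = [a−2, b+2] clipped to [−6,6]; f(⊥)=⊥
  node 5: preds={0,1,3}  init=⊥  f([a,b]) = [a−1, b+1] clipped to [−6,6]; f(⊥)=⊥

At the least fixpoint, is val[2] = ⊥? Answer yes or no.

no

Trace (14 dequeues):
  [1] u=0 | in [-5,3] | out [-5,3] | prev ⊥ | push {}
  [2] u=1 | in [-5,3] | out [-6,1] | prev ⊥ | push {0}
  [3] u=2 | in [-5,3] | out [-6,5] | prev ⊥ | push {}
  [4] u=3 | in [-6,3] | out [-6,3] | prev ⊥ | push {}
  [5] u=4 | in [-6,5] | out [-6,6] | prev [-5,3] | push {1,2}
  [6] u=5 | in [-6,3] | out [-6,4] | prev ⊥ | push {}
  [7] u=0 | in [-6,6] | out [-6,6] | prev [-5,3] | push {3,4,5}
  [8] u=1 | in [-6,6] | out [-6,4] | prev [-6,1] | push {0}
  [9] u=2 | in [-6,6] | out [-6,6] | prev [-6,5] | push {}
  [10] u=3 | in [-6,6] | out [-6,6] | prev [-6,3] | push {}
  [11] u=4 | in [-6,6] | out [-6,6] | ==
  [12] u=5 | in [-6,6] | out [-6,6] | prev [-6,4] | push {1}
  [13] u=0 | in [-6,6] | out [-6,6] | ==
  [14] u=1 | in [-6,6] | out [-6,4] | ==

Converged values:
  [0] [-6,6]
  [1] [-6,4]
  [2] [-6,6]
  [3] [-6,6]
  [4] [-6,6]
  [5] [-6,6]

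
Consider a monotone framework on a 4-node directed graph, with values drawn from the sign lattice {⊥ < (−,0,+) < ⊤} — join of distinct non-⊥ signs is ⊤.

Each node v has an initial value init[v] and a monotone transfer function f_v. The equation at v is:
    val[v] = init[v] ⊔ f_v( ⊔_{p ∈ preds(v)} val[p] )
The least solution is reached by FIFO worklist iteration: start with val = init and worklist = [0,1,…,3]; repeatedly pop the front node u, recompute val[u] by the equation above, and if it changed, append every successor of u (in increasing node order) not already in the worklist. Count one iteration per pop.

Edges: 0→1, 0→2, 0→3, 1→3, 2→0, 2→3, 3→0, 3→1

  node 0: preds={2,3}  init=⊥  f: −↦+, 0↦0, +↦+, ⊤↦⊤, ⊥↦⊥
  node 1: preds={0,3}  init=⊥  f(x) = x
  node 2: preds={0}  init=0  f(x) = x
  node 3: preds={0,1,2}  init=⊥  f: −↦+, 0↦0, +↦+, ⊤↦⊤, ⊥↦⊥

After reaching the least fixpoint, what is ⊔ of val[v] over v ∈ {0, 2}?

0

Trace (6 dequeues):
  [1] u=0 | in 0 | out 0 | prev ⊥ | push {}
  [2] u=1 | in 0 | out 0 | prev ⊥ | push {}
  [3] u=2 | in 0 | out 0 | ==
  [4] u=3 | in 0 | out 0 | prev ⊥ | push {0,1}
  [5] u=0 | in 0 | out 0 | ==
  [6] u=1 | in 0 | out 0 | ==

Converged values:
  [0] 0
  [1] 0
  [2] 0
  [3] 0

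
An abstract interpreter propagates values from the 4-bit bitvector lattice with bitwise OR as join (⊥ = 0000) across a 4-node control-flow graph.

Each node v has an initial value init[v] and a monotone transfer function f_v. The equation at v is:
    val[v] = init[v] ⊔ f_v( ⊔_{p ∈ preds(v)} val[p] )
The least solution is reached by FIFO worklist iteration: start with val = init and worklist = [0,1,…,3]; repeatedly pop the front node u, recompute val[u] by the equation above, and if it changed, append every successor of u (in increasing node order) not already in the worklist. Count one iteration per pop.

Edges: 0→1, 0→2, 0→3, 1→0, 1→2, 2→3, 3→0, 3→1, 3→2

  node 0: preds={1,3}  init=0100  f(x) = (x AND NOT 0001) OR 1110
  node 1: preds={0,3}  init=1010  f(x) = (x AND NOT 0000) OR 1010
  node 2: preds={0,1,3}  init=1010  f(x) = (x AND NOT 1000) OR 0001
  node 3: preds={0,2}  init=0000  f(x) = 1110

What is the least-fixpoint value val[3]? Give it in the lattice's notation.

Iteration log — 7 steps:
  step 1. node 0  ⊔preds=1010  new=1110  old=0100  +wl: 
  step 2. node 1  ⊔preds=1110  new=1110  old=1010  +wl: 0
  step 3. node 2  ⊔preds=1110  new=1111  old=1010  +wl: 
  step 4. node 3  ⊔preds=1111  new=1110  old=0000  +wl: 1,2
  step 5. node 0  ⊔preds=1110  new=1110  stable
  step 6. node 1  ⊔preds=1110  new=1110  stable
  step 7. node 2  ⊔preds=1110  new=1111  stable

Least fixpoint reached:
  node 0: 1110
  node 1: 1110
  node 2: 1111
  node 3: 1110

1110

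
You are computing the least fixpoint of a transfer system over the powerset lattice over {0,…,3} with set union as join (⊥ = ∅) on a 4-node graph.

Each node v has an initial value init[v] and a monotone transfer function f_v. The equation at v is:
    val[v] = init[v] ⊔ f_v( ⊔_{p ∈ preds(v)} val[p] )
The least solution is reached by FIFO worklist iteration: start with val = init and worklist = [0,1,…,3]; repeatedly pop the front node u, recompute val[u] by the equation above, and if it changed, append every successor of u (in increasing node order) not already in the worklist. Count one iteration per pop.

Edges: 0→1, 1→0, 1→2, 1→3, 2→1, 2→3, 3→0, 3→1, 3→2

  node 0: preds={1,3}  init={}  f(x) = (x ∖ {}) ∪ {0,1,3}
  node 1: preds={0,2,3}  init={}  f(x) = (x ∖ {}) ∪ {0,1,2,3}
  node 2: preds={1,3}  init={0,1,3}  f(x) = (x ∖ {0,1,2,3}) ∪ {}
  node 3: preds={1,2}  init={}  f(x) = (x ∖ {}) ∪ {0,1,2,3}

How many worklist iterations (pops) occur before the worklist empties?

7

Iteration log — 7 steps:
  step 1. node 0  ⊔preds={}  new={0,1,3}  old={}  +wl: 
  step 2. node 1  ⊔preds={0,1,3}  new={0,1,2,3}  old={}  +wl: 0
  step 3. node 2  ⊔preds={0,1,2,3}  new={0,1,3}  stable
  step 4. node 3  ⊔preds={0,1,2,3}  new={0,1,2,3}  old={}  +wl: 1,2
  step 5. node 0  ⊔preds={0,1,2,3}  new={0,1,2,3}  old={0,1,3}  +wl: 
  step 6. node 1  ⊔preds={0,1,2,3}  new={0,1,2,3}  stable
  step 7. node 2  ⊔preds={0,1,2,3}  new={0,1,3}  stable

Least fixpoint reached:
  node 0: {0,1,2,3}
  node 1: {0,1,2,3}
  node 2: {0,1,3}
  node 3: {0,1,2,3}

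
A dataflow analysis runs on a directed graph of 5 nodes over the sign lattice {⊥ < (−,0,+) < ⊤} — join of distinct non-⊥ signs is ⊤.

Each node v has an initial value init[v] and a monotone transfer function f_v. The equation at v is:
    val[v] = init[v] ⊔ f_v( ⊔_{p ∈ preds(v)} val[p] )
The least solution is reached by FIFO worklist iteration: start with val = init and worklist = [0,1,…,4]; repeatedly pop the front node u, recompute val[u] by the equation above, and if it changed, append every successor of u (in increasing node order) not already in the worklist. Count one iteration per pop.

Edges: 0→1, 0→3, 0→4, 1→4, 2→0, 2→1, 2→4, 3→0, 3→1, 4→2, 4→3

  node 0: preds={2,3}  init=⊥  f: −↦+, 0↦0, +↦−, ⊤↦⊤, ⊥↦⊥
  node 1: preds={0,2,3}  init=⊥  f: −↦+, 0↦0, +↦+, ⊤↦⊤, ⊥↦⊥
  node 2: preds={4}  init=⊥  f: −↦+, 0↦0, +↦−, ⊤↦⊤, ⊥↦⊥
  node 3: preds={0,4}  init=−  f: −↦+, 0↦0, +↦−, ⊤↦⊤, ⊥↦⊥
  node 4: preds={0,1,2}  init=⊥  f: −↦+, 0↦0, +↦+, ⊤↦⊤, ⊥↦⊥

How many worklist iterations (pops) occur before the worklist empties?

11

Worklist (11 pops):
  #1 pop 0: in=− → + (was ⊥); enqueue []
  #2 pop 1: in=⊤ → ⊤ (was ⊥); enqueue []
  #3 pop 2: in=⊥ → ⊥ (no change)
  #4 pop 3: in=+ → − (no change)
  #5 pop 4: in=⊤ → ⊤ (was ⊥); enqueue [2,3]
  #6 pop 2: in=⊤ → ⊤ (was ⊥); enqueue [0,1,4]
  #7 pop 3: in=⊤ → ⊤ (was −); enqueue []
  #8 pop 0: in=⊤ → ⊤ (was +); enqueue [3]
  #9 pop 1: in=⊤ → ⊤ (no change)
  #10 pop 4: in=⊤ → ⊤ (no change)
  #11 pop 3: in=⊤ → ⊤ (no change)

Fixpoint:
  val[0] = ⊤
  val[1] = ⊤
  val[2] = ⊤
  val[3] = ⊤
  val[4] = ⊤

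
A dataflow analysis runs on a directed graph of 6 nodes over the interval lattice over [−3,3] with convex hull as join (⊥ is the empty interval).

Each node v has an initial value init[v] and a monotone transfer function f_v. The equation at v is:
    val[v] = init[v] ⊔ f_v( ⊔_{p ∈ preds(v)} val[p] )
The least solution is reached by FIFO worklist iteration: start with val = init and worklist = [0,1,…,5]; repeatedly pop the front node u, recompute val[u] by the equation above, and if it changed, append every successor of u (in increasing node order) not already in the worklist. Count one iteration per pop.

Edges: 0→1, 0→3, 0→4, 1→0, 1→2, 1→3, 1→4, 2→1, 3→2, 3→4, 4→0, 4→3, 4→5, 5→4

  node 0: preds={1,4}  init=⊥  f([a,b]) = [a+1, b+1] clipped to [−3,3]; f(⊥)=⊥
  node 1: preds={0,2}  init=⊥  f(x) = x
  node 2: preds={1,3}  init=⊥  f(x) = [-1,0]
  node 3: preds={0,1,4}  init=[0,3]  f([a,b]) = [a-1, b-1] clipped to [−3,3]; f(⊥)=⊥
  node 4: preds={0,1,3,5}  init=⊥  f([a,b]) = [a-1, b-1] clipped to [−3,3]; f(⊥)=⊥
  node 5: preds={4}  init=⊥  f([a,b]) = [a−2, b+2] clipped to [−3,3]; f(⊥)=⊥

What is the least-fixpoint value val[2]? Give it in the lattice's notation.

[-1,0]

Iteration log — 22 steps:
  step 1. node 0  ⊔preds=⊥  new=⊥  stable
  step 2. node 1  ⊔preds=⊥  new=⊥  stable
  step 3. node 2  ⊔preds=[0,3]  new=[-1,0]  old=⊥  +wl: 1
  step 4. node 3  ⊔preds=⊥  new=[0,3]  stable
  step 5. node 4  ⊔preds=[0,3]  new=[-1,2]  old=⊥  +wl: 0,3
  step 6. node 5  ⊔preds=[-1,2]  new=[-3,3]  old=⊥  +wl: 4
  step 7. node 1  ⊔preds=[-1,0]  new=[-1,0]  old=⊥  +wl: 2
  step 8. node 0  ⊔preds=[-1,2]  new=[0,3]  old=⊥  +wl: 1
  step 9. node 3  ⊔preds=[-1,3]  new=[-2,3]  old=[0,3]  +wl: 
  step 10. node 4  ⊔preds=[-3,3]  new=[-3,2]  old=[-1,2]  +wl: 0,3,5
  step 11. node 2  ⊔preds=[-2,3]  new=[-1,0]  stable
  step 12. node 1  ⊔preds=[-1,3]  new=[-1,3]  old=[-1,0]  +wl: 2,4
  step 13. node 0  ⊔preds=[-3,3]  new=[-2,3]  old=[0,3]  +wl: 1
  step 14. node 3  ⊔preds=[-3,3]  new=[-3,3]  old=[-2,3]  +wl: 
  step 15. node 5  ⊔preds=[-3,2]  new=[-3,3]  stable
  step 16. node 2  ⊔preds=[-3,3]  new=[-1,0]  stable
  step 17. node 4  ⊔preds=[-3,3]  new=[-3,2]  stable
  step 18. node 1  ⊔preds=[-2,3]  new=[-2,3]  old=[-1,3]  +wl: 0,2,3,4
  step 19. node 0  ⊔preds=[-3,3]  new=[-2,3]  stable
  step 20. node 2  ⊔preds=[-3,3]  new=[-1,0]  stable
  step 21. node 3  ⊔preds=[-3,3]  new=[-3,3]  stable
  step 22. node 4  ⊔preds=[-3,3]  new=[-3,2]  stable

Least fixpoint reached:
  node 0: [-2,3]
  node 1: [-2,3]
  node 2: [-1,0]
  node 3: [-3,3]
  node 4: [-3,2]
  node 5: [-3,3]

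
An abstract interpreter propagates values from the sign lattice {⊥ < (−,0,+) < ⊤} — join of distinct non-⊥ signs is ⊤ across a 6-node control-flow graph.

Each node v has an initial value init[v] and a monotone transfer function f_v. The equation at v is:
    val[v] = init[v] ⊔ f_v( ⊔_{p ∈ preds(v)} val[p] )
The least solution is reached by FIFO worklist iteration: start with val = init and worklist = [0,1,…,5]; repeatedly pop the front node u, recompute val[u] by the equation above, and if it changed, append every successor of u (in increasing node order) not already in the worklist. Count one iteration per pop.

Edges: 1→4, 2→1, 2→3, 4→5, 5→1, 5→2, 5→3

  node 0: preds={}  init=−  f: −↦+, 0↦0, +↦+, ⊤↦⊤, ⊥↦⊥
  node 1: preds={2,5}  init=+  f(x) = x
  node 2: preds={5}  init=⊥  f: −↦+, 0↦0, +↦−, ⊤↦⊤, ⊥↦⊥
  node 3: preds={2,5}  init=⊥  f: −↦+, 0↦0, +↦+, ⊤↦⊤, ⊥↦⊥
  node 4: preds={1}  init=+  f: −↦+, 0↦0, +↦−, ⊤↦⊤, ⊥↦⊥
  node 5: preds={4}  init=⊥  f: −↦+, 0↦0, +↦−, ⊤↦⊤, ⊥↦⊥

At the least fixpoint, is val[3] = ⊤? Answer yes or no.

yes

Iteration log — 11 steps:
  step 1. node 0  ⊔preds=⊥  new=−  stable
  step 2. node 1  ⊔preds=⊥  new=+  stable
  step 3. node 2  ⊔preds=⊥  new=⊥  stable
  step 4. node 3  ⊔preds=⊥  new=⊥  stable
  step 5. node 4  ⊔preds=+  new=⊤  old=+  +wl: 
  step 6. node 5  ⊔preds=⊤  new=⊤  old=⊥  +wl: 1,2,3
  step 7. node 1  ⊔preds=⊤  new=⊤  old=+  +wl: 4
  step 8. node 2  ⊔preds=⊤  new=⊤  old=⊥  +wl: 1
  step 9. node 3  ⊔preds=⊤  new=⊤  old=⊥  +wl: 
  step 10. node 4  ⊔preds=⊤  new=⊤  stable
  step 11. node 1  ⊔preds=⊤  new=⊤  stable

Least fixpoint reached:
  node 0: −
  node 1: ⊤
  node 2: ⊤
  node 3: ⊤
  node 4: ⊤
  node 5: ⊤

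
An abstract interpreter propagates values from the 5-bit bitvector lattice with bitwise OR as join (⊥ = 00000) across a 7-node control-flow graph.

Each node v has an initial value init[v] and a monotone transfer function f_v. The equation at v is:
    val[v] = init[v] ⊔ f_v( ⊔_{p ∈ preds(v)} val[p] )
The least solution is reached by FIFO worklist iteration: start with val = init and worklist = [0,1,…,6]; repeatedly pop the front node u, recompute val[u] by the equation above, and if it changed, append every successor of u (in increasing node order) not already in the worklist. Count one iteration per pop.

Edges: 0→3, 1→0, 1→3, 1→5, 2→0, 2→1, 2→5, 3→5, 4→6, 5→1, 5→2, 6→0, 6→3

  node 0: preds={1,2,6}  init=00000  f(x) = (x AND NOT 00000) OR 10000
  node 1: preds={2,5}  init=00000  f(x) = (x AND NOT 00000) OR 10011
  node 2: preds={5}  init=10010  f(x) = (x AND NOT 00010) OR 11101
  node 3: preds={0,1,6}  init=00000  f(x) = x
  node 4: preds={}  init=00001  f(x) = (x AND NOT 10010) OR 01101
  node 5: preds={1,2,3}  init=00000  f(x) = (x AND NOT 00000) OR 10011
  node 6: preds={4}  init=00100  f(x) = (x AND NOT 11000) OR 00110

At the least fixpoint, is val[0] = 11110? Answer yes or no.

no

Trace (13 dequeues):
  [1] u=0 | in 10110 | out 10110 | prev 00000 | push {}
  [2] u=1 | in 10010 | out 10011 | prev 00000 | push {0}
  [3] u=2 | in 00000 | out 11111 | prev 10010 | push {1}
  [4] u=3 | in 10111 | out 10111 | prev 00000 | push {}
  [5] u=4 | in 00000 | out 01101 | prev 00001 | push {}
  [6] u=5 | in 11111 | out 11111 | prev 00000 | push {2}
  [7] u=6 | in 01101 | out 00111 | prev 00100 | push {3}
  [8] u=0 | in 11111 | out 11111 | prev 10110 | push {}
  [9] u=1 | in 11111 | out 11111 | prev 10011 | push {0,5}
  [10] u=2 | in 11111 | out 11111 | ==
  [11] u=3 | in 11111 | out 11111 | prev 10111 | push {}
  [12] u=0 | in 11111 | out 11111 | ==
  [13] u=5 | in 11111 | out 11111 | ==

Converged values:
  [0] 11111
  [1] 11111
  [2] 11111
  [3] 11111
  [4] 01101
  [5] 11111
  [6] 00111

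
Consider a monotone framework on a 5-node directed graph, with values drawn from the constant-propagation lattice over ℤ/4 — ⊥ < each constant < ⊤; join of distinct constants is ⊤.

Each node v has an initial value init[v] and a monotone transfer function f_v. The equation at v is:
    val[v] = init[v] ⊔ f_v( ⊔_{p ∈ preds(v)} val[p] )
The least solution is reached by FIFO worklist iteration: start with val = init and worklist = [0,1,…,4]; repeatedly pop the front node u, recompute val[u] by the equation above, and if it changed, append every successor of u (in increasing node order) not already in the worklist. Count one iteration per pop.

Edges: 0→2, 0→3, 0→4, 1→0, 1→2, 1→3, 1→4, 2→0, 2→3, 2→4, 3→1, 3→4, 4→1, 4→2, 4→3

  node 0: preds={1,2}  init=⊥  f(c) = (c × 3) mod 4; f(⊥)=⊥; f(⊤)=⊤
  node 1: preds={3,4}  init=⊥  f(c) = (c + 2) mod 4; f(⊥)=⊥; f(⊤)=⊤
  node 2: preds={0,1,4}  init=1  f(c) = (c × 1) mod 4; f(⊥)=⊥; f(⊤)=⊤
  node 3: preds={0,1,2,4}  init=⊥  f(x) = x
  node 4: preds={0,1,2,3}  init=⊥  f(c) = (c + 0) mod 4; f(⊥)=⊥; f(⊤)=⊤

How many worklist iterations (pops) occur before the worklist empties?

Iteration log — 11 steps:
  step 1. node 0  ⊔preds=1  new=3  old=⊥  +wl: 
  step 2. node 1  ⊔preds=⊥  new=⊥  stable
  step 3. node 2  ⊔preds=3  new=⊤  old=1  +wl: 0
  step 4. node 3  ⊔preds=⊤  new=⊤  old=⊥  +wl: 1
  step 5. node 4  ⊔preds=⊤  new=⊤  old=⊥  +wl: 2,3
  step 6. node 0  ⊔preds=⊤  new=⊤  old=3  +wl: 4
  step 7. node 1  ⊔preds=⊤  new=⊤  old=⊥  +wl: 0
  step 8. node 2  ⊔preds=⊤  new=⊤  stable
  step 9. node 3  ⊔preds=⊤  new=⊤  stable
  step 10. node 4  ⊔preds=⊤  new=⊤  stable
  step 11. node 0  ⊔preds=⊤  new=⊤  stable

Least fixpoint reached:
  node 0: ⊤
  node 1: ⊤
  node 2: ⊤
  node 3: ⊤
  node 4: ⊤

11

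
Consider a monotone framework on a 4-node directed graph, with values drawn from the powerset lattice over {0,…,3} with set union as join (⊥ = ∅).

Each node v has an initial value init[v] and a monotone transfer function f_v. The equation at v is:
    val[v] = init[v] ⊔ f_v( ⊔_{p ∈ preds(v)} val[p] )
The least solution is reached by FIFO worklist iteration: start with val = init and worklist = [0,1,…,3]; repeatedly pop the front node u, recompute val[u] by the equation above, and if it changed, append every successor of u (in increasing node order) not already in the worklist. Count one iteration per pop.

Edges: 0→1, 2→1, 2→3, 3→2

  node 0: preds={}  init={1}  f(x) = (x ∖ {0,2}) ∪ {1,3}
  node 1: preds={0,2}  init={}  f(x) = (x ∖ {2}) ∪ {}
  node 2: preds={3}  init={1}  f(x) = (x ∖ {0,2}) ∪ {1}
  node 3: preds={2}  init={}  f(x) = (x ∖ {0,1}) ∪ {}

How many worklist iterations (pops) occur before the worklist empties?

Worklist (4 pops):
  #1 pop 0: in={} → {1,3} (was {1}); enqueue []
  #2 pop 1: in={1,3} → {1,3} (was {}); enqueue []
  #3 pop 2: in={} → {1} (no change)
  #4 pop 3: in={1} → {} (no change)

Fixpoint:
  val[0] = {1,3}
  val[1] = {1,3}
  val[2] = {1}
  val[3] = {}

4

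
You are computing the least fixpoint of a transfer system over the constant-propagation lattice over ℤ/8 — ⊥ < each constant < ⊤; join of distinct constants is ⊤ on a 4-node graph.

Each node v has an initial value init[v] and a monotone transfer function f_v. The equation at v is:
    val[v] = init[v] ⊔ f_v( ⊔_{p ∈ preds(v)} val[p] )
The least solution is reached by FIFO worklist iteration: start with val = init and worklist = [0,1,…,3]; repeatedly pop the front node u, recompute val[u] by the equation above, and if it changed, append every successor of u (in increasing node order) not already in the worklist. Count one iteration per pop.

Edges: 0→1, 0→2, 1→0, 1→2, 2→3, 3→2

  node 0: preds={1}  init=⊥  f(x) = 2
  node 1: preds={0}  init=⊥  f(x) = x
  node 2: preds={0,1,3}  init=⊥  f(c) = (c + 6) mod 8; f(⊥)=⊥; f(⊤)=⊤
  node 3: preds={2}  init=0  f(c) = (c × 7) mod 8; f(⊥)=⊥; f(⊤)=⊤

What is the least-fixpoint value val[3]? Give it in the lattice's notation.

⊤

Worklist (6 pops):
  #1 pop 0: in=⊥ → 2 (was ⊥); enqueue []
  #2 pop 1: in=2 → 2 (was ⊥); enqueue [0]
  #3 pop 2: in=⊤ → ⊤ (was ⊥); enqueue []
  #4 pop 3: in=⊤ → ⊤ (was 0); enqueue [2]
  #5 pop 0: in=2 → 2 (no change)
  #6 pop 2: in=⊤ → ⊤ (no change)

Fixpoint:
  val[0] = 2
  val[1] = 2
  val[2] = ⊤
  val[3] = ⊤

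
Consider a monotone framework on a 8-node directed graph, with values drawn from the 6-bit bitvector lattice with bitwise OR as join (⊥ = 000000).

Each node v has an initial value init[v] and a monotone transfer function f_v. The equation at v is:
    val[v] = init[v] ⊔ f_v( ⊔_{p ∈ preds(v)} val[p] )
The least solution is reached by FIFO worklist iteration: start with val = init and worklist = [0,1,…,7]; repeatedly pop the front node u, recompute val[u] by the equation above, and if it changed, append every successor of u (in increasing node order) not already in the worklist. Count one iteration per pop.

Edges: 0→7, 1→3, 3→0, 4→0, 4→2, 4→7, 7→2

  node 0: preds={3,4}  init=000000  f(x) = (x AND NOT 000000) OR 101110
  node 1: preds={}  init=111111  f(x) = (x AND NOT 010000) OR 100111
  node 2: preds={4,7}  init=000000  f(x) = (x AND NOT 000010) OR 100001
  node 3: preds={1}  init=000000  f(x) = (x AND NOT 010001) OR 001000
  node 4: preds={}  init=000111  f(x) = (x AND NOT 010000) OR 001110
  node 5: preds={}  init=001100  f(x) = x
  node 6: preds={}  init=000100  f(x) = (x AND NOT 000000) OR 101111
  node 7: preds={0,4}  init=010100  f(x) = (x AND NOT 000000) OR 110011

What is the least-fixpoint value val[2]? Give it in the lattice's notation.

Iteration log — 10 steps:
  step 1. node 0  ⊔preds=000111  new=101111  old=000000  +wl: 
  step 2. node 1  ⊔preds=000000  new=111111  stable
  step 3. node 2  ⊔preds=010111  new=110101  old=000000  +wl: 
  step 4. node 3  ⊔preds=111111  new=101110  old=000000  +wl: 0
  step 5. node 4  ⊔preds=000000  new=001111  old=000111  +wl: 2
  step 6. node 5  ⊔preds=000000  new=001100  stable
  step 7. node 6  ⊔preds=000000  new=101111  old=000100  +wl: 
  step 8. node 7  ⊔preds=101111  new=111111  old=010100  +wl: 
  step 9. node 0  ⊔preds=101111  new=101111  stable
  step 10. node 2  ⊔preds=111111  new=111101  old=110101  +wl: 

Least fixpoint reached:
  node 0: 101111
  node 1: 111111
  node 2: 111101
  node 3: 101110
  node 4: 001111
  node 5: 001100
  node 6: 101111
  node 7: 111111

111101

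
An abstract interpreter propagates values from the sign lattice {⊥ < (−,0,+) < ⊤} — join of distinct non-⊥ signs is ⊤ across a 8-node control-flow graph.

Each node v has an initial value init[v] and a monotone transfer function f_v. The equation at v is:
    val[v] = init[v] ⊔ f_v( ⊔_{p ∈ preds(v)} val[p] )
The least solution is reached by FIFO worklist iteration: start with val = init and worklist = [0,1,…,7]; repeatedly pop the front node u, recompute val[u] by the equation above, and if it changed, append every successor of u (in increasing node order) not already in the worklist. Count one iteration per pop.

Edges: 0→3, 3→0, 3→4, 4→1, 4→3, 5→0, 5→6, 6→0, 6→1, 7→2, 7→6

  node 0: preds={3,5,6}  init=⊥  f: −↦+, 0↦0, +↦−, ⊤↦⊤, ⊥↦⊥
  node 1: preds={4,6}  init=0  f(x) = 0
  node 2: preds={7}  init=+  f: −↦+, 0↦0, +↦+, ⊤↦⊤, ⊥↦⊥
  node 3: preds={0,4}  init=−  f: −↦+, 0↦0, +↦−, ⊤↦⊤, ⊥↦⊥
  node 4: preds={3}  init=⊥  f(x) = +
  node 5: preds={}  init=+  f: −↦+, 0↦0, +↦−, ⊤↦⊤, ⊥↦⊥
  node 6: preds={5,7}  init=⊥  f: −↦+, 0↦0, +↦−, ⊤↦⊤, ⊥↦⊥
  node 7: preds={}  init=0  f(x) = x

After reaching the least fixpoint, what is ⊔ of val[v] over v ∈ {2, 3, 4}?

Iteration log — 11 steps:
  step 1. node 0  ⊔preds=⊤  new=⊤  old=⊥  +wl: 
  step 2. node 1  ⊔preds=⊥  new=0  stable
  step 3. node 2  ⊔preds=0  new=⊤  old=+  +wl: 
  step 4. node 3  ⊔preds=⊤  new=⊤  old=−  +wl: 0
  step 5. node 4  ⊔preds=⊤  new=+  old=⊥  +wl: 1,3
  step 6. node 5  ⊔preds=⊥  new=+  stable
  step 7. node 6  ⊔preds=⊤  new=⊤  old=⊥  +wl: 
  step 8. node 7  ⊔preds=⊥  new=0  stable
  step 9. node 0  ⊔preds=⊤  new=⊤  stable
  step 10. node 1  ⊔preds=⊤  new=0  stable
  step 11. node 3  ⊔preds=⊤  new=⊤  stable

Least fixpoint reached:
  node 0: ⊤
  node 1: 0
  node 2: ⊤
  node 3: ⊤
  node 4: +
  node 5: +
  node 6: ⊤
  node 7: 0

⊤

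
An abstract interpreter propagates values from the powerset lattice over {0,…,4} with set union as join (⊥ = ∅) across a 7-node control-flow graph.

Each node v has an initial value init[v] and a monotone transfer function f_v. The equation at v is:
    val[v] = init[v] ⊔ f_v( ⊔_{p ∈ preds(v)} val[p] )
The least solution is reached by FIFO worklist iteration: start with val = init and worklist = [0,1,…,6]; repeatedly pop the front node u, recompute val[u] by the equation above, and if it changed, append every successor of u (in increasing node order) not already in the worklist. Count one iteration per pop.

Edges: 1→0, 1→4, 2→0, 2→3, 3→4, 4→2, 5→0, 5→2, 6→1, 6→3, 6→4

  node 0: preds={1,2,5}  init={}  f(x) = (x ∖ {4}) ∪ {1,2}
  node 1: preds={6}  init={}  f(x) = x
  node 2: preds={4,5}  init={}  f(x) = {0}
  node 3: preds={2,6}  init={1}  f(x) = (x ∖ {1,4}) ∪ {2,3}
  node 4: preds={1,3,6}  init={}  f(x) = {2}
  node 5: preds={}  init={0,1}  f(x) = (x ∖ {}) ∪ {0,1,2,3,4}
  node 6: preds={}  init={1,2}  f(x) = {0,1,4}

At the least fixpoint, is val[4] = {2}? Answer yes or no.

yes

Trace (13 dequeues):
  [1] u=0 | in {0,1} | out {0,1,2} | prev {} | push {}
  [2] u=1 | in {1,2} | out {1,2} | prev {} | push {0}
  [3] u=2 | in {0,1} | out {0} | prev {} | push {}
  [4] u=3 | in {0,1,2} | out {0,1,2,3} | prev {1} | push {}
  [5] u=4 | in {0,1,2,3} | out {2} | prev {} | push {2}
  [6] u=5 | in {} | out {0,1,2,3,4} | prev {0,1} | push {}
  [7] u=6 | in {} | out {0,1,2,4} | prev {1,2} | push {1,3,4}
  [8] u=0 | in {0,1,2,3,4} | out {0,1,2,3} | prev {0,1,2} | push {}
  [9] u=2 | in {0,1,2,3,4} | out {0} | ==
  [10] u=1 | in {0,1,2,4} | out {0,1,2,4} | prev {1,2} | push {0}
  [11] u=3 | in {0,1,2,4} | out {0,1,2,3} | ==
  [12] u=4 | in {0,1,2,3,4} | out {2} | ==
  [13] u=0 | in {0,1,2,3,4} | out {0,1,2,3} | ==

Converged values:
  [0] {0,1,2,3}
  [1] {0,1,2,4}
  [2] {0}
  [3] {0,1,2,3}
  [4] {2}
  [5] {0,1,2,3,4}
  [6] {0,1,2,4}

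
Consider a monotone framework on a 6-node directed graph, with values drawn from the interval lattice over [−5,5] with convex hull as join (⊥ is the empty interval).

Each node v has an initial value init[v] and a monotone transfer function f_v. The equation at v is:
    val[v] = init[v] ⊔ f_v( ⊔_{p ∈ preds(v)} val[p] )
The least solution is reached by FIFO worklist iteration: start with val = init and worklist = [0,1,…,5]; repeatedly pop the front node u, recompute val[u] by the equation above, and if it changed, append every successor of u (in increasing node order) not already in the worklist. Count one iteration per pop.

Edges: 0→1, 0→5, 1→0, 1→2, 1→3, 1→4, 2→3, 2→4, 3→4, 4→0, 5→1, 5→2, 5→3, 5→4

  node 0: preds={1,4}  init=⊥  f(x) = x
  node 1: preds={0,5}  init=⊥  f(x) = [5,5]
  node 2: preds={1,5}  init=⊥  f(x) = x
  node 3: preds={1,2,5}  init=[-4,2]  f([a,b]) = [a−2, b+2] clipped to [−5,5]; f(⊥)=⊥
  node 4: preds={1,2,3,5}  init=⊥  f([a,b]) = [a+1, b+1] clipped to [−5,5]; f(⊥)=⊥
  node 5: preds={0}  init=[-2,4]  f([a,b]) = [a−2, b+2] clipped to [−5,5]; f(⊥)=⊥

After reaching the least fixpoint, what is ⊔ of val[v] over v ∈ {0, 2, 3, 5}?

Worklist (16 pops):
  #1 pop 0: in=⊥ → ⊥ (no change)
  #2 pop 1: in=[-2,4] → [5,5] (was ⊥); enqueue [0]
  #3 pop 2: in=[-2,5] → [-2,5] (was ⊥); enqueue []
  #4 pop 3: in=[-2,5] → [-4,5] (was [-4,2]); enqueue []
  #5 pop 4: in=[-4,5] → [-3,5] (was ⊥); enqueue []
  #6 pop 5: in=⊥ → [-2,4] (no change)
  #7 pop 0: in=[-3,5] → [-3,5] (was ⊥); enqueue [1,5]
  #8 pop 1: in=[-3,5] → [5,5] (no change)
  #9 pop 5: in=[-3,5] → [-5,5] (was [-2,4]); enqueue [1,2,3,4]
  #10 pop 1: in=[-5,5] → [5,5] (no change)
  #11 pop 2: in=[-5,5] → [-5,5] (was [-2,5]); enqueue []
  #12 pop 3: in=[-5,5] → [-5,5] (was [-4,5]); enqueue []
  #13 pop 4: in=[-5,5] → [-4,5] (was [-3,5]); enqueue [0]
  #14 pop 0: in=[-4,5] → [-4,5] (was [-3,5]); enqueue [1,5]
  #15 pop 1: in=[-5,5] → [5,5] (no change)
  #16 pop 5: in=[-4,5] → [-5,5] (no change)

Fixpoint:
  val[0] = [-4,5]
  val[1] = [5,5]
  val[2] = [-5,5]
  val[3] = [-5,5]
  val[4] = [-4,5]
  val[5] = [-5,5]

[-5,5]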